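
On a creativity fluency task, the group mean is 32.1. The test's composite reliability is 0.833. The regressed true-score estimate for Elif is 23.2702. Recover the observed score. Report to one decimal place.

21.5

T̂ = ρX + (1 − ρ)μ  ⇒  X = (T̂ − (1 − ρ)μ) / ρ
X = (23.2702 − 0.167 × 32.1) / 0.833 = (23.2702 − 5.3607) / 0.833 = 17.9095 / 0.833 = 21.500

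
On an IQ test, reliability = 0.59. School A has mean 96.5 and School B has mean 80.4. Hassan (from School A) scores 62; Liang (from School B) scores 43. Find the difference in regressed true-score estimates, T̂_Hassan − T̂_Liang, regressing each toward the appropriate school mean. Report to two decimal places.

T̂_Hassan = 0.59(62) + 0.41(96.5) = 76.1450
T̂_Liang = 0.59(43) + 0.41(80.4) = 58.3340
Difference = 76.1450 − 58.3340 = 17.8110

17.81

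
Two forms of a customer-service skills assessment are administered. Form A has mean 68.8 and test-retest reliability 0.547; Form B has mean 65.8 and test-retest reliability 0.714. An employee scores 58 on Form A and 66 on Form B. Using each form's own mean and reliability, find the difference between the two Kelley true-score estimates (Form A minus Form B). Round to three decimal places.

-3.050

T̂_A = 0.547(58) + 0.453(68.8) = 62.89240
T̂_B = 0.714(66) + 0.286(65.8) = 65.94280
T̂_A − T̂_B = -3.05040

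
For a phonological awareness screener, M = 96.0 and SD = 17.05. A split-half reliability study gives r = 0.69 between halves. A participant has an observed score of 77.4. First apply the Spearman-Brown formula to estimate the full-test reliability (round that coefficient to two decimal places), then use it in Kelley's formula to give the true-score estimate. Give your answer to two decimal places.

Spearman-Brown: ρ = 2r/(1 + r) = 2(0.69)/(1 + 0.69) = 1.380/1.69 = 0.8166 → 0.82
T̂ = 0.82(77.4) + 0.18(96.0) = 63.468 + 17.280 = 80.748 → 80.75

80.75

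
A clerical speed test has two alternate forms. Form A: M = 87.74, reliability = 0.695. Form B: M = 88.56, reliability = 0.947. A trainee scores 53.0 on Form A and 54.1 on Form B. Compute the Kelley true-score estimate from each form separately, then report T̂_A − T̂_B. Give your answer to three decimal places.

T̂_A = 0.695(53.0) + 0.305(87.74) = 63.59570
T̂_B = 0.947(54.1) + 0.053(88.56) = 55.92638
T̂_A − T̂_B = 7.66932

7.669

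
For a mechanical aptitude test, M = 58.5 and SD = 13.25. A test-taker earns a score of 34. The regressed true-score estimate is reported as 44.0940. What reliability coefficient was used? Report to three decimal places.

T̂ = ρX + (1 − ρ)μ  ⇒  T̂ − μ = ρ(X − μ)
ρ = (T̂ − μ)/(X − μ) = (44.0940 − 58.5) / (34 − 58.5) = -14.4060 / -24.5 = 0.58800

0.588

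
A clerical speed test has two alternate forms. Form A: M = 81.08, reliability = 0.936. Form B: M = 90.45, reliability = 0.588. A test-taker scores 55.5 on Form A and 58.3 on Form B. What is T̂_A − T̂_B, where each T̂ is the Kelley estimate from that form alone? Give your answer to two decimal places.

T̂_A = 0.936(55.5) + 0.064(81.08) = 57.1371
T̂_B = 0.588(58.3) + 0.412(90.45) = 71.5458
T̂_A − T̂_B = -14.4087

-14.41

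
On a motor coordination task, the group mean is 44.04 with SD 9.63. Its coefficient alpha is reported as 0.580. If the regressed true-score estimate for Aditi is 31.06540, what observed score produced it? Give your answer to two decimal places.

T̂ = ρX + (1 − ρ)μ  ⇒  X = (T̂ − (1 − ρ)μ) / ρ
X = (31.06540 − 0.420 × 44.04) / 0.580 = (31.06540 − 18.49680) / 0.580 = 12.56860 / 0.580 = 21.6700

21.67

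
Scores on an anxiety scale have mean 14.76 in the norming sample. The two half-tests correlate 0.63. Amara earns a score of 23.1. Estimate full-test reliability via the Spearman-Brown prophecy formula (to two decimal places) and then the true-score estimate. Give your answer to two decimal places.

Spearman-Brown: ρ = 2r/(1 + r) = 2(0.63)/(1 + 0.63) = 1.260/1.63 = 0.7730 → 0.77
Weight the observed score by reliability and the mean by (1 − reliability): T̂ = 0.77·23.1 + 0.23·14.76 = 17.787 + 3.3948 = 21.182.

21.18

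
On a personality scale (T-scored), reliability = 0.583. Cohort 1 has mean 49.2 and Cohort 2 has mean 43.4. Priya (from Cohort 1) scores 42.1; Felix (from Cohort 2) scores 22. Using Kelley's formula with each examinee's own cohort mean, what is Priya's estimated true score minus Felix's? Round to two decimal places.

T̂_Priya = 0.583(42.1) + 0.417(49.2) = 45.0607
T̂_Felix = 0.583(22) + 0.417(43.4) = 30.9238
Difference = 45.0607 − 30.9238 = 14.1369

14.14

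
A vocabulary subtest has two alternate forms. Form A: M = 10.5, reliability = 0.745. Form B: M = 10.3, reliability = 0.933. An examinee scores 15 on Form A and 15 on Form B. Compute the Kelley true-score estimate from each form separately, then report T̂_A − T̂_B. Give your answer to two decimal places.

T̂_A = 0.745(15) + 0.255(10.5) = 13.8525
T̂_B = 0.933(15) + 0.067(10.3) = 14.6851
T̂_A − T̂_B = -0.8326

-0.83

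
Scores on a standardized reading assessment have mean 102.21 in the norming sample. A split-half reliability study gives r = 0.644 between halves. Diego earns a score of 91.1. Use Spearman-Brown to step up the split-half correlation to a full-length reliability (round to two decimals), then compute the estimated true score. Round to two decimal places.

Spearman-Brown: ρ = 2r/(1 + r) = 2(0.644)/(1 + 0.644) = 1.2880/1.644 = 0.7835 → 0.78
Weight the observed score by reliability and the mean by (1 − reliability): T̂ = 0.78·91.1 + 0.22·102.21 = 71.058 + 22.4862 = 93.544.

93.54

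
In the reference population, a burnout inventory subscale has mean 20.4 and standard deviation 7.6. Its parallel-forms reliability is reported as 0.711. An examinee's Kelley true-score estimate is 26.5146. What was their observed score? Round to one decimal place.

29.0

T̂ = ρX + (1 − ρ)μ  ⇒  X = (T̂ − (1 − ρ)μ) / ρ
X = (26.5146 − 0.289 × 20.4) / 0.711 = (26.5146 − 5.8956) / 0.711 = 20.6190 / 0.711 = 29.000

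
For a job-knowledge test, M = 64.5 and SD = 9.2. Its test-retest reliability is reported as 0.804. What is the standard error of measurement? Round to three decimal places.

4.073

SEM = SD · √(1 − ρ) = 9.2 × √0.196 = 9.2 × 0.4427 = 4.0730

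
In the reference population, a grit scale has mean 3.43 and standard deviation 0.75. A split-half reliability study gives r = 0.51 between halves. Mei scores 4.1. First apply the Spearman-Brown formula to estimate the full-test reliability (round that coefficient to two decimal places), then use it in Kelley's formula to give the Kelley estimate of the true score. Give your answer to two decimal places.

Spearman-Brown: ρ = 2r/(1 + r) = 2(0.51)/(1 + 0.51) = 1.020/1.51 = 0.6755 → 0.68
T̂ = ρX + (1 − ρ)μ
  = 0.68 × 4.1 + 0.32 × 3.43
  = 2.788 + 1.0976
  = 3.886
  ≈ 3.89

3.89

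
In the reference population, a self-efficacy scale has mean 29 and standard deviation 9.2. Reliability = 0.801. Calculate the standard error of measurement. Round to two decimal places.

4.10

SEM = SD · √(1 − ρ) = 9.2 × √0.199 = 9.2 × 0.4461 = 4.104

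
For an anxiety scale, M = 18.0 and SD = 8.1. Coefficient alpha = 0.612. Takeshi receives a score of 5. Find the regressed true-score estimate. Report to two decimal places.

T̂ = 0.612(5) + 0.388(18.0) = 3.060 + 6.9840 = 10.044 → 10.04

10.04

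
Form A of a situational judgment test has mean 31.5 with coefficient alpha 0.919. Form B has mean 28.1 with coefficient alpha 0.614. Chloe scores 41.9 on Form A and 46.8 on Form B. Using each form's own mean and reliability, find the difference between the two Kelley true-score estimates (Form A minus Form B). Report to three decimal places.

1.476

T̂_A = 0.919(41.9) + 0.081(31.5) = 41.05760
T̂_B = 0.614(46.8) + 0.386(28.1) = 39.58180
T̂_A − T̂_B = 1.47580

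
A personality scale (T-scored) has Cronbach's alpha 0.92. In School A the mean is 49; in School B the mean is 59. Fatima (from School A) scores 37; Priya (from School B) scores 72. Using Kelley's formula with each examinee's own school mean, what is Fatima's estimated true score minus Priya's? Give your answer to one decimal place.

T̂_Fatima = 0.92(37) + 0.08(49) = 37.960
T̂_Priya = 0.92(72) + 0.08(59) = 70.960
Difference = 37.960 − 70.960 = -33.000

-33.0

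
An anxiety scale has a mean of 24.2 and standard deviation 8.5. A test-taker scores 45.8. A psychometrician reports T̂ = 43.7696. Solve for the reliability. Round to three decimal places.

0.906

T̂ = ρX + (1 − ρ)μ  ⇒  T̂ − μ = ρ(X − μ)
ρ = (T̂ − μ)/(X − μ) = (43.7696 − 24.2) / (45.8 − 24.2) = 19.5696 / 21.6 = 0.90600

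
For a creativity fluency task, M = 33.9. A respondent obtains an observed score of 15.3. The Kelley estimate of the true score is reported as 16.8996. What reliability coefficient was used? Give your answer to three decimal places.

T̂ = ρX + (1 − ρ)μ  ⇒  T̂ − μ = ρ(X − μ)
ρ = (T̂ − μ)/(X − μ) = (16.8996 − 33.9) / (15.3 − 33.9) = -17.0004 / -18.6 = 0.91400

0.914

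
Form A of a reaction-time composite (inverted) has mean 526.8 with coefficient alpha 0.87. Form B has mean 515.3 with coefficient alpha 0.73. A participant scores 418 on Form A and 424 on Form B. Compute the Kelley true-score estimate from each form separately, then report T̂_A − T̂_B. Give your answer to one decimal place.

T̂_A = 0.87(418) + 0.13(526.8) = 432.144
T̂_B = 0.73(424) + 0.27(515.3) = 448.651
T̂_A − T̂_B = -16.507

-16.5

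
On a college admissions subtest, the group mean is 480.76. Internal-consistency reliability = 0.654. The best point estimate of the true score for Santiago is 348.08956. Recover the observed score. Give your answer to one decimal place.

277.9

T̂ = ρX + (1 − ρ)μ  ⇒  X = (T̂ − (1 − ρ)μ) / ρ
X = (348.08956 − 0.346 × 480.76) / 0.654 = (348.08956 − 166.34296) / 0.654 = 181.74660 / 0.654 = 277.900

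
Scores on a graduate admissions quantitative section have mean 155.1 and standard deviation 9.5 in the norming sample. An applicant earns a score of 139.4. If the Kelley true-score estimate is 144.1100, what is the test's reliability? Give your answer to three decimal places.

T̂ = ρX + (1 − ρ)μ  ⇒  T̂ − μ = ρ(X − μ)
ρ = (T̂ − μ)/(X − μ) = (144.1100 − 155.1) / (139.4 − 155.1) = -10.9900 / -15.7 = 0.70000

0.700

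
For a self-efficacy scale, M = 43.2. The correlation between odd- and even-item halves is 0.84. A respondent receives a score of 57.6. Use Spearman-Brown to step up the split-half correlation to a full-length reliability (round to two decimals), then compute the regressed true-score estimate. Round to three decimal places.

56.304

Spearman-Brown: ρ = 2r/(1 + r) = 2(0.84)/(1 + 0.84) = 1.680/1.84 = 0.9130 → 0.91
T̂ = ρX + (1 − ρ)μ
  = 0.91 × 57.6 + 0.09 × 43.2
  = 52.416 + 3.888
  = 56.3040
  ≈ 56.304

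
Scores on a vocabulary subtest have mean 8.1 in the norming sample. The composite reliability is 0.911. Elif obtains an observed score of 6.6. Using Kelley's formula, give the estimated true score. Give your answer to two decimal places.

6.73

T̂ = ρX + (1 − ρ)μ
  = 0.911 × 6.6 + 0.089 × 8.1
  = 6.0126 + 0.7209
  = 6.734
  ≈ 6.73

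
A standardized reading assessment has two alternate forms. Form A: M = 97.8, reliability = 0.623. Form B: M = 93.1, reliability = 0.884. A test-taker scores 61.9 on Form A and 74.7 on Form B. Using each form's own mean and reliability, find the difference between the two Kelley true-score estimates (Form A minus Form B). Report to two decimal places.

T̂_A = 0.623(61.9) + 0.377(97.8) = 75.4343
T̂_B = 0.884(74.7) + 0.116(93.1) = 76.8344
T̂_A − T̂_B = -1.4001

-1.40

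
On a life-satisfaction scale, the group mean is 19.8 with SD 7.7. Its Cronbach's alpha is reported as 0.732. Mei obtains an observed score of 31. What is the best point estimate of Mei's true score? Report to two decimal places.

28.00

T̂ = ρX + (1 − ρ)μ
  = 0.732 × 31 + 0.268 × 19.8
  = 22.692 + 5.3064
  = 27.998
  ≈ 28.00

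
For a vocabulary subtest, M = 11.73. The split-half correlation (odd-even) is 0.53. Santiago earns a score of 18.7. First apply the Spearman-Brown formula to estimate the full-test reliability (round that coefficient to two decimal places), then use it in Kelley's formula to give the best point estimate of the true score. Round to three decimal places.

16.539

Spearman-Brown: ρ = 2r/(1 + r) = 2(0.53)/(1 + 0.53) = 1.060/1.53 = 0.6928 → 0.69
Kelley's formula gives T̂ = 0.69·18.7 + 0.31·11.73 = 12.903 + 3.6363 = 16.5393.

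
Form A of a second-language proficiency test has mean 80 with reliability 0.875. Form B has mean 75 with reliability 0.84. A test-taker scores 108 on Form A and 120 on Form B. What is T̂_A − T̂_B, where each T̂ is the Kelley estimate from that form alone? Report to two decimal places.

T̂_A = 0.875(108) + 0.125(80) = 104.5000
T̂_B = 0.84(120) + 0.16(75) = 112.8000
T̂_A − T̂_B = -8.3000

-8.30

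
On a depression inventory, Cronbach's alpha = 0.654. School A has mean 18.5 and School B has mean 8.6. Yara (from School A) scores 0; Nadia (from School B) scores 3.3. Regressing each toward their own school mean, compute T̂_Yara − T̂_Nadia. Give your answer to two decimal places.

1.27

T̂_Yara = 0.654(0) + 0.346(18.5) = 6.4010
T̂_Nadia = 0.654(3.3) + 0.346(8.6) = 5.1338
Difference = 6.4010 − 5.1338 = 1.2672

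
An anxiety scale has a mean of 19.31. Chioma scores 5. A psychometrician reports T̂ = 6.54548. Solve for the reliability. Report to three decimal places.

0.892

T̂ = ρX + (1 − ρ)μ  ⇒  T̂ − μ = ρ(X − μ)
ρ = (T̂ − μ)/(X − μ) = (6.54548 − 19.31) / (5 − 19.31) = -12.76452 / -14.31 = 0.89200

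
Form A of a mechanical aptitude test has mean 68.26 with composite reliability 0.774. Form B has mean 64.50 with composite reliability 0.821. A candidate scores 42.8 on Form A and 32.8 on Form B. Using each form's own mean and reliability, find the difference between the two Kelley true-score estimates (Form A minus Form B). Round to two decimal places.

10.08

T̂_A = 0.774(42.8) + 0.226(68.26) = 48.5540
T̂_B = 0.821(32.8) + 0.179(64.50) = 38.4743
T̂_A − T̂_B = 10.0797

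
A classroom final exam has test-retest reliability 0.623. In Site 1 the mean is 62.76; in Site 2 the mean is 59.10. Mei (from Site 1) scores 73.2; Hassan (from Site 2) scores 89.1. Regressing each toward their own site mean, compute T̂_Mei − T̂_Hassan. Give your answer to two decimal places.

-8.53

T̂_Mei = 0.623(73.2) + 0.377(62.76) = 69.2641
T̂_Hassan = 0.623(89.1) + 0.377(59.10) = 77.7900
Difference = 69.2641 − 77.7900 = -8.5259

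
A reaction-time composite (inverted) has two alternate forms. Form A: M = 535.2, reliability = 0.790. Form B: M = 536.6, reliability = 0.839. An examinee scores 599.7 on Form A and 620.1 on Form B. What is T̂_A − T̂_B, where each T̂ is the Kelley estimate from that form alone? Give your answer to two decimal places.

-20.50

T̂_A = 0.790(599.7) + 0.210(535.2) = 586.1550
T̂_B = 0.839(620.1) + 0.161(536.6) = 606.6565
T̂_A − T̂_B = -20.5015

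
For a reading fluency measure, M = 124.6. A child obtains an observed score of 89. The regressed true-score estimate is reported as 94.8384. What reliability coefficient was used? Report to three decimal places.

T̂ = ρX + (1 − ρ)μ  ⇒  T̂ − μ = ρ(X − μ)
ρ = (T̂ − μ)/(X − μ) = (94.8384 − 124.6) / (89 − 124.6) = -29.7616 / -35.6 = 0.83600

0.836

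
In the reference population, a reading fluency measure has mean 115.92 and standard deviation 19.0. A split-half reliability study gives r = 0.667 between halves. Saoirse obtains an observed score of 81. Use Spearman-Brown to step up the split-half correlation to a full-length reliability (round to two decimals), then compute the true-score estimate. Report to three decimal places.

Spearman-Brown: ρ = 2r/(1 + r) = 2(0.667)/(1 + 0.667) = 1.3340/1.667 = 0.8002 → 0.80
T̂ = 0.80(81) + 0.20(115.92) = 64.80 + 23.1840 = 87.9840 → 87.984

87.984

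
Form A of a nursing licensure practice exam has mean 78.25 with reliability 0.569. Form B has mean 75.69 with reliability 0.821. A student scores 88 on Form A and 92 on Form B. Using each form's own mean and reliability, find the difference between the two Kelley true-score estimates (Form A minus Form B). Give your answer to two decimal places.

-5.28

T̂_A = 0.569(88) + 0.431(78.25) = 83.7978
T̂_B = 0.821(92) + 0.179(75.69) = 89.0805
T̂_A − T̂_B = -5.2828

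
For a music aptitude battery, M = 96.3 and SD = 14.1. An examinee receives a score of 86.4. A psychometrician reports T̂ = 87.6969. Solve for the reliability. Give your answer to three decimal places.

0.869

T̂ = ρX + (1 − ρ)μ  ⇒  T̂ − μ = ρ(X − μ)
ρ = (T̂ − μ)/(X − μ) = (87.6969 − 96.3) / (86.4 − 96.3) = -8.6031 / -9.9 = 0.86900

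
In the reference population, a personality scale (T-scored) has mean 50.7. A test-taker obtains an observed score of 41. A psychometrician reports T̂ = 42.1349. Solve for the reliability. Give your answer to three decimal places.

0.883

T̂ = ρX + (1 − ρ)μ  ⇒  T̂ − μ = ρ(X − μ)
ρ = (T̂ − μ)/(X − μ) = (42.1349 − 50.7) / (41 − 50.7) = -8.5651 / -9.7 = 0.88300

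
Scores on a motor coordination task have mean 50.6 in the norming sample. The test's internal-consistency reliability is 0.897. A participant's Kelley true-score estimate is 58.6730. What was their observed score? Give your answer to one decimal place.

T̂ = ρX + (1 − ρ)μ  ⇒  X = (T̂ − (1 − ρ)μ) / ρ
X = (58.6730 − 0.103 × 50.6) / 0.897 = (58.6730 − 5.2118) / 0.897 = 53.4612 / 0.897 = 59.600

59.6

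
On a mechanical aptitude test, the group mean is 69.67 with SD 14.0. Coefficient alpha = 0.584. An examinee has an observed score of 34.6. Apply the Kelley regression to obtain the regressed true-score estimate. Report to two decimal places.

T̂ = ρX + (1 − ρ)μ
  = 0.584 × 34.6 + 0.416 × 69.67
  = 20.2064 + 28.98272
  = 49.189
  ≈ 49.19

49.19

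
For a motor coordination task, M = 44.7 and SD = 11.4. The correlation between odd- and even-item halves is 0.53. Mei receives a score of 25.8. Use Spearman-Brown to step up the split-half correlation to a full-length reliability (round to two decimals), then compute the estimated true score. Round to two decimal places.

Spearman-Brown: ρ = 2r/(1 + r) = 2(0.53)/(1 + 0.53) = 1.060/1.53 = 0.6928 → 0.69
T̂ = 0.69(25.8) + 0.31(44.7) = 17.802 + 13.857 = 31.659 → 31.66

31.66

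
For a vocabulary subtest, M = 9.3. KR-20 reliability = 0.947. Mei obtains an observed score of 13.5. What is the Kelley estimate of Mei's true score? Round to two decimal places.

T̂ = 0.947(13.5) + 0.053(9.3) = 12.7845 + 0.4929 = 13.277 → 13.28

13.28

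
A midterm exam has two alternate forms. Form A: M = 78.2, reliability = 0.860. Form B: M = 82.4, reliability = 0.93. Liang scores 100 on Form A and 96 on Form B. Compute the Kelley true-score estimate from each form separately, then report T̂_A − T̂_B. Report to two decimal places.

T̂_A = 0.860(100) + 0.140(78.2) = 96.9480
T̂_B = 0.93(96) + 0.07(82.4) = 95.0480
T̂_A − T̂_B = 1.9000

1.90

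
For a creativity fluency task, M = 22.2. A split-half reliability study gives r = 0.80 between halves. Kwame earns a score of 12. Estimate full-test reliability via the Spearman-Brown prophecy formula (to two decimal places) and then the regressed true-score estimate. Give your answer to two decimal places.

13.12

Spearman-Brown: ρ = 2r/(1 + r) = 2(0.80)/(1 + 0.80) = 1.600/1.80 = 0.8889 → 0.89
T̂ = 0.89(12) + 0.11(22.2) = 10.68 + 2.442 = 13.122 → 13.12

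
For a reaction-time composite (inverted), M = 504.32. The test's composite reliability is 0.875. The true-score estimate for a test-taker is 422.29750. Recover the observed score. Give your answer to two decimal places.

410.58

T̂ = ρX + (1 − ρ)μ  ⇒  X = (T̂ − (1 − ρ)μ) / ρ
X = (422.29750 − 0.125 × 504.32) / 0.875 = (422.29750 − 63.04000) / 0.875 = 359.25750 / 0.875 = 410.5800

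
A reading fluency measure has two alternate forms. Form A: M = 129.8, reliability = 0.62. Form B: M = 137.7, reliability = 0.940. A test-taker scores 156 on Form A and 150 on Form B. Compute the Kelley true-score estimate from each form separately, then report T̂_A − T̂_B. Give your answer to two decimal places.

T̂_A = 0.62(156) + 0.38(129.8) = 146.0440
T̂_B = 0.940(150) + 0.060(137.7) = 149.2620
T̂_A − T̂_B = -3.2180

-3.22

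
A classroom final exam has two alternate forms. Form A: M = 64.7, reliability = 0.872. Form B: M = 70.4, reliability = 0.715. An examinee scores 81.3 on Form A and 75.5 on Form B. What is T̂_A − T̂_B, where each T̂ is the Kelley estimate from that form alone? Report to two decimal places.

T̂_A = 0.872(81.3) + 0.128(64.7) = 79.1752
T̂_B = 0.715(75.5) + 0.285(70.4) = 74.0465
T̂_A − T̂_B = 5.1287

5.13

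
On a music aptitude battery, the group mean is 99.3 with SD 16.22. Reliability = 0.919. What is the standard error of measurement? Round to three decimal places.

SEM = SD · √(1 − ρ) = 16.22 × √0.081 = 16.22 × 0.2846 = 4.6163

4.616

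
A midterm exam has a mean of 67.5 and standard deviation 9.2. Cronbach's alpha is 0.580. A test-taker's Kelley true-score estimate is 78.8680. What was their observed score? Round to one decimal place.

87.1

T̂ = ρX + (1 − ρ)μ  ⇒  X = (T̂ − (1 − ρ)μ) / ρ
X = (78.8680 − 0.420 × 67.5) / 0.580 = (78.8680 − 28.3500) / 0.580 = 50.5180 / 0.580 = 87.100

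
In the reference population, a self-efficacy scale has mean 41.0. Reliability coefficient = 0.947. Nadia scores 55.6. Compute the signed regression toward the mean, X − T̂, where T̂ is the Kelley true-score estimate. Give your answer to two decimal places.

T̂ = 0.947(55.6) + 0.053(41.0) = 52.6532 + 2.1730 = 54.8262 → 54.826
X − T̂ = 55.6 − 54.826 = 0.774 → 0.77

0.77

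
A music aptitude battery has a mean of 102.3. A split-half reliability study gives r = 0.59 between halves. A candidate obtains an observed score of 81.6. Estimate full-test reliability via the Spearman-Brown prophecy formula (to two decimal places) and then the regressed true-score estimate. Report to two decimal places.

Spearman-Brown: ρ = 2r/(1 + r) = 2(0.59)/(1 + 0.59) = 1.180/1.59 = 0.7421 → 0.74
T̂ = 0.74(81.6) + 0.26(102.3) = 60.384 + 26.598 = 86.982 → 86.98

86.98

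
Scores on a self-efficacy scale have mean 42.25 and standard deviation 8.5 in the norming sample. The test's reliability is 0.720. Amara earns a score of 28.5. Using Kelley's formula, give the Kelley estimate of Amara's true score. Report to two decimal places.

Regress the observed score toward the mean by the unreliability: T̂ = 0.720·28.5 + 0.280·42.25 = 20.5200 + 11.83000 = 32.350.

32.35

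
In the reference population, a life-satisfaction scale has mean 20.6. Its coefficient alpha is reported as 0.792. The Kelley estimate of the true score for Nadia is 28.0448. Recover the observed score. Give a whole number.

30

T̂ = ρX + (1 − ρ)μ  ⇒  X = (T̂ − (1 − ρ)μ) / ρ
X = (28.0448 − 0.208 × 20.6) / 0.792 = (28.0448 − 4.2848) / 0.792 = 23.7600 / 0.792 = 30.00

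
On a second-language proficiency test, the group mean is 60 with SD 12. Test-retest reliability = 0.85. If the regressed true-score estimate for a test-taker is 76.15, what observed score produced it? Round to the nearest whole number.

79

T̂ = ρX + (1 − ρ)μ  ⇒  X = (T̂ − (1 − ρ)μ) / ρ
X = (76.15 − 0.15 × 60) / 0.85 = (76.15 − 9.00) / 0.85 = 67.15 / 0.85 = 79.00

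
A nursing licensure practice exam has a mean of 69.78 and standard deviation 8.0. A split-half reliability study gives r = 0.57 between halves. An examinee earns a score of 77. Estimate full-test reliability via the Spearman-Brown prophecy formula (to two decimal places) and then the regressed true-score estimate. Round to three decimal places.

Spearman-Brown: ρ = 2r/(1 + r) = 2(0.57)/(1 + 0.57) = 1.140/1.57 = 0.7261 → 0.73
T̂ = ρX + (1 − ρ)μ
  = 0.73 × 77 + 0.27 × 69.78
  = 56.21 + 18.8406
  = 75.0506
  ≈ 75.051

75.051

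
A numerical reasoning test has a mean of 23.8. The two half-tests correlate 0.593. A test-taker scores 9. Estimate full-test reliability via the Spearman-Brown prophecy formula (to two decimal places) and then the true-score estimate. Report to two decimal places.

12.85

Spearman-Brown: ρ = 2r/(1 + r) = 2(0.593)/(1 + 0.593) = 1.1860/1.593 = 0.7445 → 0.74
Regress the observed score toward the mean by the unreliability: T̂ = 0.74·9 + 0.26·23.8 = 6.66 + 6.188 = 12.848.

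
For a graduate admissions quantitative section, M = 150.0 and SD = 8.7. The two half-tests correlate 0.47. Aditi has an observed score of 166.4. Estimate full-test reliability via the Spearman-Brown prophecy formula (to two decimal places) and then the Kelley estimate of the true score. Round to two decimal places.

160.50

Spearman-Brown: ρ = 2r/(1 + r) = 2(0.47)/(1 + 0.47) = 0.940/1.47 = 0.6395 → 0.64
T̂ = ρX + (1 − ρ)μ
  = 0.64 × 166.4 + 0.36 × 150.0
  = 106.496 + 54.000
  = 160.496
  ≈ 160.50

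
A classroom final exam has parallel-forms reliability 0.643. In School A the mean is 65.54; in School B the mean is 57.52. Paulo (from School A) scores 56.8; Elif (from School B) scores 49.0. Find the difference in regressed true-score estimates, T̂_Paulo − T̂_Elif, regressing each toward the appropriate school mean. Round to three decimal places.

7.879

T̂_Paulo = 0.643(56.8) + 0.357(65.54) = 59.92018
T̂_Elif = 0.643(49.0) + 0.357(57.52) = 52.04164
Difference = 59.92018 − 52.04164 = 7.87854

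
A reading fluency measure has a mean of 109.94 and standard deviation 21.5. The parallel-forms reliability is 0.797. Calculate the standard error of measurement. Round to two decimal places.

9.69

SEM = SD · √(1 − ρ) = 21.5 × √0.203 = 21.5 × 0.4506 = 9.687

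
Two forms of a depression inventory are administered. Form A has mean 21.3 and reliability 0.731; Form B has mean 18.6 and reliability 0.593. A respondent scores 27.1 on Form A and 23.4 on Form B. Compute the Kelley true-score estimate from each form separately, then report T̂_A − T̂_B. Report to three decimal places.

4.093

T̂_A = 0.731(27.1) + 0.269(21.3) = 25.53980
T̂_B = 0.593(23.4) + 0.407(18.6) = 21.44640
T̂_A − T̂_B = 4.09340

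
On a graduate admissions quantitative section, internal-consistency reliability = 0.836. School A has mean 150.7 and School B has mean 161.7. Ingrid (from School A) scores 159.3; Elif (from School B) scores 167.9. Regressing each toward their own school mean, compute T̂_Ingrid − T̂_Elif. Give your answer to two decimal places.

-8.99

T̂_Ingrid = 0.836(159.3) + 0.164(150.7) = 157.8896
T̂_Elif = 0.836(167.9) + 0.164(161.7) = 166.8832
Difference = 157.8896 − 166.8832 = -8.9936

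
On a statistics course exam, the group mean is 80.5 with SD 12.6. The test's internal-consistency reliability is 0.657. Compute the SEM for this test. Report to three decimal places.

SEM = SD · √(1 − ρ) = 12.6 × √0.343 = 12.6 × 0.5857 = 7.3793

7.379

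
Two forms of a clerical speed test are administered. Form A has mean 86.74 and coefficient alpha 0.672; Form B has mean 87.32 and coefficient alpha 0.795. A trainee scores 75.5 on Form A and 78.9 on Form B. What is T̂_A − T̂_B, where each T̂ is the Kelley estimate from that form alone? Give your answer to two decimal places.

T̂_A = 0.672(75.5) + 0.328(86.74) = 79.1867
T̂_B = 0.795(78.9) + 0.205(87.32) = 80.6261
T̂_A − T̂_B = -1.4394

-1.44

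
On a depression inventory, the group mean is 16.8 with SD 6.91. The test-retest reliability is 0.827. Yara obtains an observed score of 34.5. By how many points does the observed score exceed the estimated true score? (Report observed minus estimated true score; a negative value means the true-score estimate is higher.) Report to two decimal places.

3.06

Regress the observed score toward the mean by the unreliability: T̂ = 0.827·34.5 + 0.173·16.8 = 28.5315 + 2.9064 = 31.4379.
X − T̂ = 34.5 − 31.438 = 3.062 → 3.06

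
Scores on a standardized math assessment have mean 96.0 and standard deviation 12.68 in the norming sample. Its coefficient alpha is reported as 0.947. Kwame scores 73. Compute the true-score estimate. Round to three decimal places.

74.219

T̂ = ρX + (1 − ρ)μ
  = 0.947 × 73 + 0.053 × 96.0
  = 69.131 + 5.0880
  = 74.2190
  ≈ 74.219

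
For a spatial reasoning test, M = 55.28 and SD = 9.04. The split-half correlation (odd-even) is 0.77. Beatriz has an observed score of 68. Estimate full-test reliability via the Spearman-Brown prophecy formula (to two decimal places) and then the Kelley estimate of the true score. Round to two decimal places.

66.35

Spearman-Brown: ρ = 2r/(1 + r) = 2(0.77)/(1 + 0.77) = 1.540/1.77 = 0.8701 → 0.87
T̂ = ρX + (1 − ρ)μ
  = 0.87 × 68 + 0.13 × 55.28
  = 59.16 + 7.1864
  = 66.346
  ≈ 66.35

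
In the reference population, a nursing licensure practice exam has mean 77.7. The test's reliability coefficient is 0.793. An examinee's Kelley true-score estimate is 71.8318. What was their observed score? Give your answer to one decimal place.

70.3

T̂ = ρX + (1 − ρ)μ  ⇒  X = (T̂ − (1 − ρ)μ) / ρ
X = (71.8318 − 0.207 × 77.7) / 0.793 = (71.8318 − 16.0839) / 0.793 = 55.7479 / 0.793 = 70.300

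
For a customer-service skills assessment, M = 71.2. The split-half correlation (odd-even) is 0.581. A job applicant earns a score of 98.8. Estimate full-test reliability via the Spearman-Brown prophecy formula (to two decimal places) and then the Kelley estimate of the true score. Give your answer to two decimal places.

91.35

Spearman-Brown: ρ = 2r/(1 + r) = 2(0.581)/(1 + 0.581) = 1.1620/1.581 = 0.7350 → 0.73
Weight the observed score by reliability and the mean by (1 − reliability): T̂ = 0.73·98.8 + 0.27·71.2 = 72.124 + 19.224 = 91.348.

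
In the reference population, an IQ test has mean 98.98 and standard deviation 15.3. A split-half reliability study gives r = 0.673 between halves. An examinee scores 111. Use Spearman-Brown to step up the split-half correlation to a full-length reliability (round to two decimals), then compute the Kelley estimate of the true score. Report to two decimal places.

108.60

Spearman-Brown: ρ = 2r/(1 + r) = 2(0.673)/(1 + 0.673) = 1.3460/1.673 = 0.8045 → 0.80
Weight the observed score by reliability and the mean by (1 − reliability): T̂ = 0.80·111 + 0.20·98.98 = 88.80 + 19.7960 = 108.596.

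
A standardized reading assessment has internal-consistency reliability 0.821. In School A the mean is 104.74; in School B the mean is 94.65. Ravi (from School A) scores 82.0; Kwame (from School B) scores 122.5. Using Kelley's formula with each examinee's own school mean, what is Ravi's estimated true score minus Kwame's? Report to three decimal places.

T̂_Ravi = 0.821(82.0) + 0.179(104.74) = 86.07046
T̂_Kwame = 0.821(122.5) + 0.179(94.65) = 117.51485
Difference = 86.07046 − 117.51485 = -31.44439

-31.444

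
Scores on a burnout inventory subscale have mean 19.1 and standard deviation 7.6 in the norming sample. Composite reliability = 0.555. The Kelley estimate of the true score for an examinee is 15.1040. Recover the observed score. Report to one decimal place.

11.9

T̂ = ρX + (1 − ρ)μ  ⇒  X = (T̂ − (1 − ρ)μ) / ρ
X = (15.1040 − 0.445 × 19.1) / 0.555 = (15.1040 − 8.4995) / 0.555 = 6.6045 / 0.555 = 11.900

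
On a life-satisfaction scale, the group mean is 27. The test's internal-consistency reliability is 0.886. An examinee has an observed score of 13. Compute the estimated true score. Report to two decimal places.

T̂ = 0.886(13) + 0.114(27) = 11.518 + 3.078 = 14.596 → 14.60

14.60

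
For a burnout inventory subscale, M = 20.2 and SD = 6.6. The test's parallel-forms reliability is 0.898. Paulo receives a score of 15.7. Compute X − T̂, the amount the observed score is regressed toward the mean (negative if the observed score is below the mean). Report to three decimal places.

-0.459

T̂ = ρX + (1 − ρ)μ
  = 0.898 × 15.7 + 0.102 × 20.2
  = 14.0986 + 2.0604
  = 16.15900
  ≈ 16.1590
X − T̂ = 15.7 − 16.1590 = -0.4590 → -0.459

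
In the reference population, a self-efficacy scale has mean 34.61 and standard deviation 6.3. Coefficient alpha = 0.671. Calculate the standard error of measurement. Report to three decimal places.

3.614

SEM = SD · √(1 − ρ) = 6.3 × √0.329 = 6.3 × 0.5736 = 3.6136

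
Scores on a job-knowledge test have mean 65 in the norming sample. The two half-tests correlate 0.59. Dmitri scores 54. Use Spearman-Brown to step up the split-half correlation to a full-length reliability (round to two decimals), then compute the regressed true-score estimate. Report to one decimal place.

Spearman-Brown: ρ = 2r/(1 + r) = 2(0.59)/(1 + 0.59) = 1.180/1.59 = 0.7421 → 0.74
T̂ = ρX + (1 − ρ)μ
  = 0.74 × 54 + 0.26 × 65
  = 39.96 + 16.90
  = 56.86
  ≈ 56.9

56.9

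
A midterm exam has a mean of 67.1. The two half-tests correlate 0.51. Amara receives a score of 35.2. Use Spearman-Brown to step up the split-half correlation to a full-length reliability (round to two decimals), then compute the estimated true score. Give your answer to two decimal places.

Spearman-Brown: ρ = 2r/(1 + r) = 2(0.51)/(1 + 0.51) = 1.020/1.51 = 0.6755 → 0.68
T̂ = ρX + (1 − ρ)μ
  = 0.68 × 35.2 + 0.32 × 67.1
  = 23.936 + 21.472
  = 45.408
  ≈ 45.41

45.41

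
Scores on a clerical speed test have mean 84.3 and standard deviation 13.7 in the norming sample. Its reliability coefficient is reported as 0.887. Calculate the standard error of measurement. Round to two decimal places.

SEM = SD · √(1 − ρ) = 13.7 × √0.113 = 13.7 × 0.3362 = 4.605

4.61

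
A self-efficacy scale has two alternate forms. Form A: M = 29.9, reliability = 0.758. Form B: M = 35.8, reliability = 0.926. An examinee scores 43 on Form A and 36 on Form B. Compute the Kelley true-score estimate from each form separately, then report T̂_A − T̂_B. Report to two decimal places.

T̂_A = 0.758(43) + 0.242(29.9) = 39.8298
T̂_B = 0.926(36) + 0.074(35.8) = 35.9852
T̂_A − T̂_B = 3.8446

3.84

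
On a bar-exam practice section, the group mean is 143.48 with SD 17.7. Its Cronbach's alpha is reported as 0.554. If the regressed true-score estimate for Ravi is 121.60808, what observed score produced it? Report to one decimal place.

104.0

T̂ = ρX + (1 − ρ)μ  ⇒  X = (T̂ − (1 − ρ)μ) / ρ
X = (121.60808 − 0.446 × 143.48) / 0.554 = (121.60808 − 63.99208) / 0.554 = 57.61600 / 0.554 = 104.000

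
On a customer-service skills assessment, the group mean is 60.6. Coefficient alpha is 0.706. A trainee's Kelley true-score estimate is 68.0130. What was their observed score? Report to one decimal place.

T̂ = ρX + (1 − ρ)μ  ⇒  X = (T̂ − (1 − ρ)μ) / ρ
X = (68.0130 − 0.294 × 60.6) / 0.706 = (68.0130 − 17.8164) / 0.706 = 50.1966 / 0.706 = 71.100

71.1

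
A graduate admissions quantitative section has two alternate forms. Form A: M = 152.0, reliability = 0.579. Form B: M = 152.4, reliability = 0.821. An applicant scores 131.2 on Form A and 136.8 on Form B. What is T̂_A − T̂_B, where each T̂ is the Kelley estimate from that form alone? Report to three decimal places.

T̂_A = 0.579(131.2) + 0.421(152.0) = 139.95680
T̂_B = 0.821(136.8) + 0.179(152.4) = 139.59240
T̂_A − T̂_B = 0.36440

0.364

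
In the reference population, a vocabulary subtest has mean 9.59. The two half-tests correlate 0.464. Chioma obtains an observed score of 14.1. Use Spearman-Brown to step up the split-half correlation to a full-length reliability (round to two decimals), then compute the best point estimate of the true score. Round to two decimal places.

Spearman-Brown: ρ = 2r/(1 + r) = 2(0.464)/(1 + 0.464) = 0.9280/1.464 = 0.6339 → 0.63
Regress the observed score toward the mean by the unreliability: T̂ = 0.63·14.1 + 0.37·9.59 = 8.883 + 3.5483 = 12.431.

12.43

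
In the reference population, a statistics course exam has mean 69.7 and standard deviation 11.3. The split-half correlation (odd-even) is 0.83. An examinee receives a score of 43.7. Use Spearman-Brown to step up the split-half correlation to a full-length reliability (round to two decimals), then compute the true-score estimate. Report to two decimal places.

Spearman-Brown: ρ = 2r/(1 + r) = 2(0.83)/(1 + 0.83) = 1.660/1.83 = 0.9071 → 0.91
T̂ = 0.91(43.7) + 0.09(69.7) = 39.767 + 6.273 = 46.040 → 46.04

46.04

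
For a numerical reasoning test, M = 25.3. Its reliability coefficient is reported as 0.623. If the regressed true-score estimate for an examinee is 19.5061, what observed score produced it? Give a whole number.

16

T̂ = ρX + (1 − ρ)μ  ⇒  X = (T̂ − (1 − ρ)μ) / ρ
X = (19.5061 − 0.377 × 25.3) / 0.623 = (19.5061 − 9.5381) / 0.623 = 9.9680 / 0.623 = 16.00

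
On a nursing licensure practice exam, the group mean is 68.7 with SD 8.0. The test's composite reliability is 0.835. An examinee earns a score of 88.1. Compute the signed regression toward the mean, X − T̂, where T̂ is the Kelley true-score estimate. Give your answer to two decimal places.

Kelley's formula gives T̂ = 0.835·88.1 + 0.165·68.7 = 73.5635 + 11.3355 = 84.8990.
X − T̂ = 88.1 − 84.899 = 3.201 → 3.20

3.20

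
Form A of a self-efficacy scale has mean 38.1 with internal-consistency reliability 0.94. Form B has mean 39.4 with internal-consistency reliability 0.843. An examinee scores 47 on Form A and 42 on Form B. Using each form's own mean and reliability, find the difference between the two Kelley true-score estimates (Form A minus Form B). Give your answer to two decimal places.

T̂_A = 0.94(47) + 0.06(38.1) = 46.4660
T̂_B = 0.843(42) + 0.157(39.4) = 41.5918
T̂_A − T̂_B = 4.8742

4.87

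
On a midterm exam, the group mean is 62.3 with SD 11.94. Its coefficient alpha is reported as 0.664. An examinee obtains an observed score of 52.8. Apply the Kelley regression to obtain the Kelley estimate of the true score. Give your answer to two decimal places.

55.99

T̂ = 0.664(52.8) + 0.336(62.3) = 35.0592 + 20.9328 = 55.992 → 55.99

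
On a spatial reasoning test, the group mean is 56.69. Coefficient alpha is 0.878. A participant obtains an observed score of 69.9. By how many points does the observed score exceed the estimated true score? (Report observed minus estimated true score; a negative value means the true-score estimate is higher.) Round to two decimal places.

T̂ = ρX + (1 − ρ)μ
  = 0.878 × 69.9 + 0.122 × 56.69
  = 61.3722 + 6.91618
  = 68.2884
  ≈ 68.288
X − T̂ = 69.9 − 68.288 = 1.612 → 1.61

1.61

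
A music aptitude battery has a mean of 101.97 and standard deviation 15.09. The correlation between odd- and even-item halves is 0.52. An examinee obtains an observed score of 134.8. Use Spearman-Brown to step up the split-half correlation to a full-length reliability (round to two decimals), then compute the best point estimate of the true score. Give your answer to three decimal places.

Spearman-Brown: ρ = 2r/(1 + r) = 2(0.52)/(1 + 0.52) = 1.040/1.52 = 0.6842 → 0.68
T̂ = 0.68(134.8) + 0.32(101.97) = 91.664 + 32.6304 = 124.2944 → 124.294

124.294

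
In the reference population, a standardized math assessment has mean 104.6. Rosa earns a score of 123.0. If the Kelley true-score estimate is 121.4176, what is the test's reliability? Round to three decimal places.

T̂ = ρX + (1 − ρ)μ  ⇒  T̂ − μ = ρ(X − μ)
ρ = (T̂ − μ)/(X − μ) = (121.4176 − 104.6) / (123.0 − 104.6) = 16.8176 / 18.4 = 0.91400

0.914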